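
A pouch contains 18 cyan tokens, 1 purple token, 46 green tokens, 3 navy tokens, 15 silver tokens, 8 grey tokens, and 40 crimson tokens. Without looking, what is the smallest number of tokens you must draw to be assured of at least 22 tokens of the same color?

In the worst case we take at most 21 of each color, but all 18 cyan, all 1 purple, all 3 navy, all 15 silver, and all 8 grey (fewer than 21), giving 18 + 1 + 21 + 3 + 15 + 8 + 21 = 87.
One more token then forces some color to 22, so 87 + 1 = 88.

88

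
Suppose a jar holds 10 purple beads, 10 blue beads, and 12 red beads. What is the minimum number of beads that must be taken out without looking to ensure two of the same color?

The worst case takes 1 bead of each color without reaching 2 of any: 3 × 1 = 3.
The next bead must bring some color to 2, so 3 + 1 = 4.

4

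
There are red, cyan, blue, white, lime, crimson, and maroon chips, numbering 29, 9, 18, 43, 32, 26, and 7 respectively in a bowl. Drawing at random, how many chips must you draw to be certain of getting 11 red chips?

146

To avoid red chips as long as possible, exhaust the other 6 colors first.
The worst case draws every non-red chip first: 9 + 18 + 43 + 32 + 26 + 7 = 135.
The next 11 draws are then forced to be red, giving 135 + 11 = 146.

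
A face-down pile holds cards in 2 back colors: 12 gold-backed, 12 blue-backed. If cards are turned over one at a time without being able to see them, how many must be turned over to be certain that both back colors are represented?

The hardest back color to obtain is gold-backed: we could draw every other card first — 24 − 12 = 12 cards — without a single gold-backed one.
The next draw must be gold-backed, so 12 + 1 = 13.

13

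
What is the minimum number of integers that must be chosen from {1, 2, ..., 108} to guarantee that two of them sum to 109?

55

Partition {1, …, 108} into 54 pairs: {1,108}, {2,107}, …, {54,55}.
Choosing 54 integers — say the integers 1 through 54 — takes one from each pair and avoids the property.
Choosing 55 forces two into the same pair by pigeonhole, and those sum to 109. So 55.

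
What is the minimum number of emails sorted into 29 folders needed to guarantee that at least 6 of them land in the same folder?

There are 29 folders acting as pigeonholes.
With 29 × 5 = 145 emails we could place exactly 5 in each, with no class reaching 6.
One more forces some class to hold 6, so 145 + 1 = 146.

146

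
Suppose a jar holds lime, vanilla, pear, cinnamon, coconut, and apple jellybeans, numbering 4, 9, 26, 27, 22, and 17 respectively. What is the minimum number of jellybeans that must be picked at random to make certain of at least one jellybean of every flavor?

The hardest flavor to obtain is lime: we could draw every other jellybean first — 105 − 4 = 101 jellybeans — without a single lime one.
The next draw must be lime, so 101 + 1 = 102.

102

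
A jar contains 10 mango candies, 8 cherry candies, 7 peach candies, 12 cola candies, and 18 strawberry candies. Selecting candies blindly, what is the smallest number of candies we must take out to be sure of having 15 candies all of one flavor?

52

In the worst case we take at most 14 of each flavor, but all 10 mango, all 8 cherry, all 7 peach, and all 12 cola (fewer than 14), giving 10 + 8 + 7 + 12 + 14 = 51.
One more candy then forces some flavor to 15, so 51 + 1 = 52.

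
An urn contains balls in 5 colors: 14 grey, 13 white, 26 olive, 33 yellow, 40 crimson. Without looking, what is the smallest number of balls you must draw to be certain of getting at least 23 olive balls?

The worst case draws every non-olive ball first: 14 + 13 + 33 + 40 = 100.
The next 23 draws are then forced to be olive, giving 100 + 23 = 123.

123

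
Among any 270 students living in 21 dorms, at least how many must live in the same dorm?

13

If each of the 21 dorms held at most 12, the total would be at most 21 × 12 = 252 < 270, a contradiction.
So at least one holds ⌈270/21⌉ = 13.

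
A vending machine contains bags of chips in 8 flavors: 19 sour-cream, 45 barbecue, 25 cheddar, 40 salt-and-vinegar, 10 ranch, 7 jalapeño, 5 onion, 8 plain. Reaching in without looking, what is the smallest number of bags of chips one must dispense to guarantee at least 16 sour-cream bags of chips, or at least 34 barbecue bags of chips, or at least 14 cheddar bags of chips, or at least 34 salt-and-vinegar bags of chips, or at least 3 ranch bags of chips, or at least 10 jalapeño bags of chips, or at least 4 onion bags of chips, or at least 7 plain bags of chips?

Each of the 8 flavors has its own threshold; avoid all of them simultaneously.
The worst case stops just short of every target: 15 sour-cream, 33 barbecue, 13 cheddar, 33 salt-and-vinegar, 2 ranch, all 7 jalapeño, 3 onion, 6 plain — 15 + 33 + 13 + 33 + 2 + 7 + 3 + 6 = 112 bags of chips.
One more bag of chips must push some flavor to its target, so 112 + 1 = 113.

113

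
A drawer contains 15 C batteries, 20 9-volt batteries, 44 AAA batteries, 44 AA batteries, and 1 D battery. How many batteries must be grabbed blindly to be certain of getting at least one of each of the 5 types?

124

The hardest type to obtain is D: we could draw every other battery first — 124 − 1 = 123 batteries — without a single D one.
The next draw must be D, so 123 + 1 = 124.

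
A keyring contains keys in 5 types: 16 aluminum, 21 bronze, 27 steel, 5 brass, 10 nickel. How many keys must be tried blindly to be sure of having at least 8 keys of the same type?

34

In the worst case we take at most 7 of each type, but all 5 brass (fewer than 7), giving 7 + 7 + 7 + 5 + 7 = 33.
One more key then forces some type to 8, so 33 + 1 = 34.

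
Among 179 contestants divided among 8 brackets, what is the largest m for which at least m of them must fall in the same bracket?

23

The 179 contestants fall into 8 brackets.
If each of the 8 brackets held at most 22, the total would be at most 8 × 22 = 176 < 179, a contradiction.
So at least one holds ⌈179/8⌉ = 23.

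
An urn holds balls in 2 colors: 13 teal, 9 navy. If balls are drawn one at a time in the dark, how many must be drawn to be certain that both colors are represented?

14

The hardest color to obtain is navy: we could draw every other ball first — 22 − 9 = 13 balls — without a single navy one.
The next draw must be navy, so 13 + 1 = 14.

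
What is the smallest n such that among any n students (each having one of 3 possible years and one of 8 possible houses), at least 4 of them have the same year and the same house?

73

There are 3 × 8 = 24 (year, house) combinations acting as pigeonholes.
With 24 × 3 = 72 students we could place exactly 3 in each, with no (year, house) pair reaching 4.
One more forces some (year, house) pair to hold 4, so 72 + 1 = 73.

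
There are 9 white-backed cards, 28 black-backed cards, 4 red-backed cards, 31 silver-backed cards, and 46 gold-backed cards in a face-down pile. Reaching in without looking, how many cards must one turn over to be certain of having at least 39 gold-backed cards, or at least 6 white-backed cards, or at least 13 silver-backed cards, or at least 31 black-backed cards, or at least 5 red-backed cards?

88

The worst case stops just short of every target: 5 white-backed, all 28 black-backed, 4 red-backed, 12 silver-backed, 38 gold-backed — 5 + 28 + 4 + 12 + 38 = 87 cards.
One more card must push some back color to its target, so 87 + 1 = 88.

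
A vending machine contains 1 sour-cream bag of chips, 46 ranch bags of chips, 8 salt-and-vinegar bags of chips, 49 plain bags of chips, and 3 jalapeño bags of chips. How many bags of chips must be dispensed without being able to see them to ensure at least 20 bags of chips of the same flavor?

51

Treat the 5 flavors as pigeonholes.
In the worst case we take at most 19 of each flavor, but all 1 sour-cream, all 8 salt-and-vinegar, and all 3 jalapeño (fewer than 19), giving 1 + 19 + 8 + 19 + 3 = 50.
One more bag of chips then forces some flavor to 20, so 50 + 1 = 51.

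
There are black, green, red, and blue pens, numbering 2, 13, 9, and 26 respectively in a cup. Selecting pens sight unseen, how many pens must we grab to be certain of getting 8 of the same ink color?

In the worst case we take at most 7 of each ink color, but all 2 black (fewer than 7), giving 2 + 7 + 7 + 7 = 23.
One more pen then forces some ink color to 8, so 23 + 1 = 24.

24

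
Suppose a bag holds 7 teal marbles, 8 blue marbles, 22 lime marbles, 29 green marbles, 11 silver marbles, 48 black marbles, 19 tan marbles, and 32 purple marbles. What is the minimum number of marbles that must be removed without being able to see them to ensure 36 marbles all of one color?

164

Treat the 8 colors as pigeonholes.
In the worst case we take at most 35 of each color, but all 7 teal, all 8 blue, all 22 lime, all 29 green, all 11 silver, all 19 tan, and all 32 purple (fewer than 35), giving 7 + 8 + 22 + 29 + 11 + 35 + 19 + 32 = 163.
One more marble then forces some color to 36, so 163 + 1 = 164.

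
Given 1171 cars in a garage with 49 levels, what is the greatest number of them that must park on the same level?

24

The 1171 cars fall into 49 levels.
If each of the 49 levels held at most 23, the total would be at most 49 × 23 = 1127 < 1171, a contradiction.
So at least one holds ⌈1171/49⌉ = 24.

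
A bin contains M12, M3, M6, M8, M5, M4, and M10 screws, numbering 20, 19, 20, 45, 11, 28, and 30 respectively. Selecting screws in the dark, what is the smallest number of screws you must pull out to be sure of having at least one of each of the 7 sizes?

The hardest size to obtain is M5: we could draw every other screw first — 173 − 11 = 162 screws — without a single M5 one.
The next draw must be M5, so 162 + 1 = 163.

163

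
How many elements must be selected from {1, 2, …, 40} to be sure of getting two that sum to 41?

21

Partition {1, …, 40} into 20 pairs: {1,40}, {2,39}, …, {20,21}.
Choosing 20 integers — say the integers 1 through 20 — takes one from each pair and avoids the property.
Choosing 21 forces two into the same pair by pigeonhole, and those sum to 41. So 21.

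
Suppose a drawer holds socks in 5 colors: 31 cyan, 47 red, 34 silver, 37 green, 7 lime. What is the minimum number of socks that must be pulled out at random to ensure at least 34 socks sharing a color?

In the worst case we take at most 33 of each color, but all 31 cyan and all 7 lime (fewer than 33), giving 31 + 33 + 33 + 33 + 7 = 137.
One more sock then forces some color to 34, so 137 + 1 = 138.

138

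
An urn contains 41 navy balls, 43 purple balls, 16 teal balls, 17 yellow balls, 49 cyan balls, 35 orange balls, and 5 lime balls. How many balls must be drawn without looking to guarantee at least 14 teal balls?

The worst case draws every non-teal ball first: 41 + 43 + 17 + 49 + 35 + 5 = 190.
The next 14 draws are then forced to be teal, giving 190 + 14 = 204.

204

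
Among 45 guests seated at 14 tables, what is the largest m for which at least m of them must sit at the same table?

The 45 guests fall into 14 tables.
If each of the 14 tables held at most 3, the total would be at most 14 × 3 = 42 < 45, a contradiction.
So at least one holds ⌈45/14⌉ = 4.

4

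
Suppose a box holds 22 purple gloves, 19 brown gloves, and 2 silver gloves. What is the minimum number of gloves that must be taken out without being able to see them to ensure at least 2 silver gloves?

The worst case draws every non-silver glove first: 22 + 19 = 41.
The next 2 draws are then forced to be silver, giving 41 + 2 = 43.

43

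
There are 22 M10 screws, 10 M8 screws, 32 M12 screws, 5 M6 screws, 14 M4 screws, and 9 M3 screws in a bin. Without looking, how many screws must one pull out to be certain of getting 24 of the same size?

Treat the 6 sizes as pigeonholes.
In the worst case we take at most 23 of each size, but all 22 M10, all 10 M8, all 5 M6, all 14 M4, and all 9 M3 (fewer than 23), giving 22 + 10 + 23 + 5 + 14 + 9 = 83.
One more screw then forces some size to 24, so 83 + 1 = 84.

84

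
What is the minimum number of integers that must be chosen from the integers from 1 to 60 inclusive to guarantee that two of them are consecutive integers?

31

Partition {1, …, 60} into 30 pairs: {1,2}, {3,4}, …, {59,60}.
Choosing 30 integers — say the 30 even numbers 2, 4, …, 60 — takes one from each pair and avoids the property.
Choosing 31 forces two into the same pair by pigeonhole, and those are consecutive. So 31.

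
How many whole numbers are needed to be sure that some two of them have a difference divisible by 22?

Two integers differ by a multiple of 22 exactly when they share a remainder mod 22.
There are 22 residue classes mod 22, so 22 integers can all lie in distinct classes.
One more integer must repeat a residue, giving a difference divisible by 22. So n = 22 + 1 = 23.

23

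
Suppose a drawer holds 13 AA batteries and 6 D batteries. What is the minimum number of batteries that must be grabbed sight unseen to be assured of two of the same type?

3

The worst case takes 1 battery of each type without reaching 2 of any: 2 × 1 = 2.
The next battery must bring some type to 2, so 2 + 1 = 3.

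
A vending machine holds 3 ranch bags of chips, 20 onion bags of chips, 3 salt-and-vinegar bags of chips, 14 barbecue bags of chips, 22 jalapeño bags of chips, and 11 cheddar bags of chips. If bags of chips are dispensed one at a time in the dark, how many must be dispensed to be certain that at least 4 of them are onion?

To avoid onion bags of chips as long as possible, exhaust the other 5 flavors first.
The worst case draws every non-onion bag of chips first: 3 + 3 + 14 + 22 + 11 = 53.
The next 4 draws are then forced to be onion, giving 53 + 4 = 57.

57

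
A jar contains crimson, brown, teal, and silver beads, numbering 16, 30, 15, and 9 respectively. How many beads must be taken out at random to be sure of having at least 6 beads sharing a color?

Treat the 4 colors as pigeonholes.
The worst case takes 5 beads of each color without reaching 6 of any: 4 × 5 = 20.
The next bead must bring some color to 6, so 20 + 1 = 21.

21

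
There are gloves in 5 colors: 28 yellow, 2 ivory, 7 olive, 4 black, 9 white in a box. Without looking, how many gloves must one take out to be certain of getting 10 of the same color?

32

In the worst case we take at most 9 of each color, but all 2 ivory, all 7 olive, and all 4 black (fewer than 9), giving 9 + 2 + 7 + 4 + 9 = 31.
One more glove then forces some color to 10, so 31 + 1 = 32.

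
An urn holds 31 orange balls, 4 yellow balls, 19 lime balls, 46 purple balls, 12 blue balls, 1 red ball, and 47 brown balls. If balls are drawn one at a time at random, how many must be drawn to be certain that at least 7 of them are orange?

136

To avoid orange balls as long as possible, exhaust the other 6 colors first.
The worst case draws every non-orange ball first: 4 + 19 + 46 + 12 + 1 + 47 = 129.
The next 7 draws are then forced to be orange, giving 129 + 7 = 136.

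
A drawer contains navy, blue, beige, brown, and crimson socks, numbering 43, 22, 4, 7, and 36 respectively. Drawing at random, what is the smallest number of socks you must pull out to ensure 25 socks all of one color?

82

In the worst case we take at most 24 of each color, but all 22 blue, all 4 beige, and all 7 brown (fewer than 24), giving 24 + 22 + 4 + 7 + 24 = 81.
One more sock then forces some color to 25, so 81 + 1 = 82.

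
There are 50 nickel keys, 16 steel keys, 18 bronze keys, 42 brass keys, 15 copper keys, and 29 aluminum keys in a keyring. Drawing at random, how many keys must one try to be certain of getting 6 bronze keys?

158

To avoid bronze keys as long as possible, exhaust the other 5 types first.
The worst case draws every non-bronze key first: 50 + 16 + 42 + 15 + 29 = 152.
The next 6 draws are then forced to be bronze, giving 152 + 6 = 158.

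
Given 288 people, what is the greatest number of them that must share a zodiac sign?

There are 12 zodiac signs, which serve as the pigeonholes.
If each of the 12 zodiac signs held at most 23, the total would be at most 12 × 23 = 276 < 288, a contradiction.
So at least one holds ⌈288/12⌉ = 24.

24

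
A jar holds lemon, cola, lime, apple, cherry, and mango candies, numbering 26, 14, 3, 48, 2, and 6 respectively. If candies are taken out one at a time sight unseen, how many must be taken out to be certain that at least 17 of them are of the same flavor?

In the worst case we take at most 16 of each flavor, but all 14 cola, all 3 lime, all 2 cherry, and all 6 mango (fewer than 16), giving 16 + 14 + 3 + 16 + 2 + 6 = 57.
One more candy then forces some flavor to 17, so 57 + 1 = 58.

58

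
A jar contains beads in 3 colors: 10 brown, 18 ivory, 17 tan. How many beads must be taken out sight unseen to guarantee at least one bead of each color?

36

The hardest color to obtain is brown: we could draw every other bead first — 45 − 10 = 35 beads — without a single brown one.
The next draw must be brown, so 35 + 1 = 36.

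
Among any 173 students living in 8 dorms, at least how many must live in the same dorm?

The 173 students fall into 8 dorms.
If each of the 8 dorms held at most 21, the total would be at most 8 × 21 = 168 < 173, a contradiction.
So at least one holds ⌈173/8⌉ = 22.

22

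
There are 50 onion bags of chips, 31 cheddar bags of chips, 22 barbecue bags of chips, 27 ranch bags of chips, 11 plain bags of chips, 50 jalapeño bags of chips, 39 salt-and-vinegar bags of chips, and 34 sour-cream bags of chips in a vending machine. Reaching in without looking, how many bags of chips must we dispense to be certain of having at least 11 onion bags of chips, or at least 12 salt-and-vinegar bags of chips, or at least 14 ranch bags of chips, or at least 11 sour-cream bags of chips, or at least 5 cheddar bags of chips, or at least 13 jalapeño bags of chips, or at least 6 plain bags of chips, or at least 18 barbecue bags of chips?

The worst case stops just short of every target: 10 onion, 4 cheddar, 17 barbecue, 13 ranch, 5 plain, 12 jalapeño, 11 salt-and-vinegar, 10 sour-cream — 10 + 4 + 17 + 13 + 5 + 12 + 11 + 10 = 82 bags of chips.
One more bag of chips must push some flavor to its target, so 82 + 1 = 83.

83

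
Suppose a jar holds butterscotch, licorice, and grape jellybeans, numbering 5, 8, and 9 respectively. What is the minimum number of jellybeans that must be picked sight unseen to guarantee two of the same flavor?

The worst case takes 1 jellybean of each flavor without reaching 2 of any: 3 × 1 = 3.
The next jellybean must bring some flavor to 2, so 3 + 1 = 4.

4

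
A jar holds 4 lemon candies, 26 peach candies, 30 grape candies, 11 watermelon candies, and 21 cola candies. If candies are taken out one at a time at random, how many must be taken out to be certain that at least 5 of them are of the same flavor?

21

Treat the 5 flavors as pigeonholes.
The worst case takes 4 candies of each flavor without reaching 5 of any: 5 × 4 = 20.
The next candy must bring some flavor to 5, so 20 + 1 = 21.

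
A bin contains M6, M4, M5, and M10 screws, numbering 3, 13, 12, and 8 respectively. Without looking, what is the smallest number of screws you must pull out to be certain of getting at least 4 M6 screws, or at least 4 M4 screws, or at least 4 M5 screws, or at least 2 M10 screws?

The worst case stops just short of every target: 3 M6, 3 M4, 3 M5, 1 M10 — 3 + 3 + 3 + 1 = 10 screws.
One more screw must push some size to its target, so 10 + 1 = 11.

11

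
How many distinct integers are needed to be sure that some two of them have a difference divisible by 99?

Use the pigeonhole principle on residue classes: two integers differ by a multiple of 99 exactly when they share a remainder mod 99.
There are 99 residue classes mod 99, so 99 integers can all lie in distinct classes.
One more integer must repeat a residue, giving a difference divisible by 99. So n = 99 + 1 = 100.

100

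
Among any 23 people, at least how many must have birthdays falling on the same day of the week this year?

4

If each of the 7 days of the week held at most 3, the total would be at most 7 × 3 = 21 < 23, a contradiction.
So at least one holds ⌈23/7⌉ = 4.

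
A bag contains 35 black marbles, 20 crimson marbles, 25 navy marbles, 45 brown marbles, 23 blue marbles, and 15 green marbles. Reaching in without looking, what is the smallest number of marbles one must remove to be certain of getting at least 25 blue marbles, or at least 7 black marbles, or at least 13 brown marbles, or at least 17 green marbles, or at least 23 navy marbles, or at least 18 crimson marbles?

The worst case stops just short of every target: 6 black, 17 crimson, 22 navy, 12 brown, all 23 blue, all 15 green — 6 + 17 + 22 + 12 + 23 + 15 = 95 marbles.
One more marble must push some color to its target, so 95 + 1 = 96.

96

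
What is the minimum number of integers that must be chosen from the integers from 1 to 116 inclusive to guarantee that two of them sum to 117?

59

Partition {1, …, 116} into 58 pairs: {1,116}, {2,115}, …, {58,59}.
Choosing 58 integers — say the integers 1 through 58 — takes one from each pair and avoids the property.
Choosing 59 forces two into the same pair by pigeonhole, and those sum to 117. So 59.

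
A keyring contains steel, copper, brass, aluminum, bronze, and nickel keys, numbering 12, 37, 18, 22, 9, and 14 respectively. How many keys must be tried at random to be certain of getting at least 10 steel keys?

The worst case draws every non-steel key first: 37 + 18 + 22 + 9 + 14 = 100.
The next 10 draws are then forced to be steel, giving 100 + 10 = 110.

110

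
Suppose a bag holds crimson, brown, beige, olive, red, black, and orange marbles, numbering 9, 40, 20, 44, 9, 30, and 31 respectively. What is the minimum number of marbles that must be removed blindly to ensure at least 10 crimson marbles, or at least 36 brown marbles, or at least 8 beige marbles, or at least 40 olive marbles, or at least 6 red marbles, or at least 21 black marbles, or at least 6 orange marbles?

121

Each of the 7 colors has its own threshold; avoid all of them simultaneously.
The worst case stops just short of every target: 9 crimson, 35 brown, 7 beige, 39 olive, 5 red, 20 black, 5 orange — 9 + 35 + 7 + 39 + 5 + 20 + 5 = 120 marbles.
One more marble must push some color to its target, so 120 + 1 = 121.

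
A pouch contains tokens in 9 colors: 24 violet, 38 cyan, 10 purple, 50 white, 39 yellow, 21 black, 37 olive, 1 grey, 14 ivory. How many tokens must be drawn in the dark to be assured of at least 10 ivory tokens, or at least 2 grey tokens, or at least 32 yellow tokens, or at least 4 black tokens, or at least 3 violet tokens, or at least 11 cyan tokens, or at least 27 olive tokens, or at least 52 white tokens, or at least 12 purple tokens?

143

The worst case stops just short of every target: 2 violet, 10 cyan, all 10 purple, all 50 white, 31 yellow, 3 black, 26 olive, 1 grey, 9 ivory — 2 + 10 + 10 + 50 + 31 + 3 + 26 + 1 + 9 = 142 tokens.
One more token must push some color to its target, so 142 + 1 = 143.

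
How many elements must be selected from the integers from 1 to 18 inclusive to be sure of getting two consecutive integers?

10

Partition {1, …, 18} into 9 pairs: {1,2}, {3,4}, …, {17,18}.
Choosing 9 integers — say the 9 even numbers 2, 4, …, 18 — takes one from each pair and avoids the property.
Choosing 10 forces two into the same pair by pigeonhole, and those are consecutive. So 10.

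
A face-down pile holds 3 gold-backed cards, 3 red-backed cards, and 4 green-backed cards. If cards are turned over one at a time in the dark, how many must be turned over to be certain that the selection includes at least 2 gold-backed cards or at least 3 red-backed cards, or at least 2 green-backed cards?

Each of the 3 back colors has its own threshold; avoid all of them simultaneously.
The worst case stops just short of every target: 1 gold-backed, 2 red-backed, 1 green-backed — 1 + 2 + 1 = 4 cards.
One more card must push some back color to its target, so 4 + 1 = 5.

5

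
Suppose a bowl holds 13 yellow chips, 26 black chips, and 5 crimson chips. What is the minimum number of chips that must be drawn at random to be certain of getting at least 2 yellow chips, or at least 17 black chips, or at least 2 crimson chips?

The worst case stops just short of every target: 1 yellow, 16 black, 1 crimson — 1 + 16 + 1 = 18 chips.
One more chip must push some color to its target, so 18 + 1 = 19.

19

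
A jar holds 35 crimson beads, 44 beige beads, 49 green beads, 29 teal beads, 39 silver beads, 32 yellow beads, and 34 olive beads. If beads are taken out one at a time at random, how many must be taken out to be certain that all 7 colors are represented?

The hardest color to obtain is teal: we could draw every other bead first — 262 − 29 = 233 beads — without a single teal one.
The next draw must be teal, so 233 + 1 = 234.

234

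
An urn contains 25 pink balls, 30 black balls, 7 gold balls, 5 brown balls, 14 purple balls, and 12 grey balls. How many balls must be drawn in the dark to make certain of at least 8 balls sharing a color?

In the worst case we take at most 7 of each color, but all 5 brown (fewer than 7), giving 7 + 7 + 7 + 5 + 7 + 7 = 40.
One more ball then forces some color to 8, so 40 + 1 = 41.

41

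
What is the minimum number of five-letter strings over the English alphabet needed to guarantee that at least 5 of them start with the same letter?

There are 26 possible first letters acting as pigeonholes.
With 26 × 4 = 104 five-letter strings over the English alphabet we could place exactly 4 in each, with no class reaching 5.
One more forces some class to hold 5, so 104 + 1 = 105.

105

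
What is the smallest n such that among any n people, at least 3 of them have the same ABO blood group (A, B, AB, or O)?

There are 4 ABO blood groups acting as pigeonholes.
With 4 × 2 = 8 people we could place exactly 2 in each, with no class reaching 3.
One more forces some class to hold 3, so 8 + 1 = 9.

9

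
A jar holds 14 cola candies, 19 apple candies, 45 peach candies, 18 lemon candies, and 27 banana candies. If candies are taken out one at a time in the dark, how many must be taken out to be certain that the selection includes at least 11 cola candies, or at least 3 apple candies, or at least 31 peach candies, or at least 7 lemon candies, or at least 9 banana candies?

57

Each of the 5 flavors has its own threshold; avoid all of them simultaneously.
The worst case stops just short of every target: 10 cola, 2 apple, 30 peach, 6 lemon, 8 banana — 10 + 2 + 30 + 6 + 8 = 56 candies.
One more candy must push some flavor to its target, so 56 + 1 = 57.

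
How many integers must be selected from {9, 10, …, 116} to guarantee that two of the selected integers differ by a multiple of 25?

26

Group the integers by remainder mod 25; there are 25 residue classes, each nonempty in this range.
Choosing one from each class (25 integers) avoids any shared remainder.
One more choice must repeat a class, so two differ by a multiple of 25. Hence 25 + 1 = 26.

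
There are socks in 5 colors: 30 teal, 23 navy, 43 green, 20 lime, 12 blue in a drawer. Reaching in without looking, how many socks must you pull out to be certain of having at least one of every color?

The hardest color to obtain is blue: we could draw every other sock first — 128 − 12 = 116 socks — without a single blue one.
The next draw must be blue, so 116 + 1 = 117.

117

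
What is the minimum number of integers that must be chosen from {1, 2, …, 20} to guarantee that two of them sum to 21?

Partition {1, …, 20} into 10 pairs: {1,20}, {2,19}, …, {10,11}.
Choosing 10 integers — say the integers 1 through 10 — takes one from each pair and avoids the property.
Choosing 11 forces two into the same pair by pigeonhole, and those sum to 21. So 11.

11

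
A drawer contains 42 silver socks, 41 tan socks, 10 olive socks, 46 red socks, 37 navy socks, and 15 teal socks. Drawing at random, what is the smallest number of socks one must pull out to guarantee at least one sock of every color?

The hardest color to obtain is olive: we could draw every other sock first — 191 − 10 = 181 socks — without a single olive one.
The next draw must be olive, so 181 + 1 = 182.

182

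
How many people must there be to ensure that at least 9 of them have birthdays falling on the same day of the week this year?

57

There are 7 days of the week acting as pigeonholes.
With 7 × 8 = 56 people we could place exactly 8 in each, with no class reaching 9.
One more forces some class to hold 9, so 56 + 1 = 57.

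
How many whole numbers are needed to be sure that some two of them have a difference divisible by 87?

88

Use the pigeonhole principle on residue classes: two integers differ by a multiple of 87 exactly when they share a remainder mod 87.
There are 87 residue classes mod 87, so 87 integers can all lie in distinct classes.
One more integer must repeat a residue, giving a difference divisible by 87. So n = 87 + 1 = 88.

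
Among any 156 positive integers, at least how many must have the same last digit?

If each of the 10 possible last digits held at most 15, the total would be at most 10 × 15 = 150 < 156, a contradiction.
So at least one holds ⌈156/10⌉ = 16.

16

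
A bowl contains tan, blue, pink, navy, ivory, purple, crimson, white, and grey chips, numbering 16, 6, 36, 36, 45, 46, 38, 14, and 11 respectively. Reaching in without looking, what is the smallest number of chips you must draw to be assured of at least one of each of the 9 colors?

The hardest color to obtain is blue: we could draw every other chip first — 248 − 6 = 242 chips — without a single blue one.
The next draw must be blue, so 242 + 1 = 243.

243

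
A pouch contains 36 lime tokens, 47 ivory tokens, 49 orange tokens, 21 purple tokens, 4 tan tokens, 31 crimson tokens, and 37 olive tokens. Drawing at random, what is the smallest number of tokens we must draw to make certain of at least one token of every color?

The hardest color to obtain is tan: we could draw every other token first — 225 − 4 = 221 tokens — without a single tan one.
The next draw must be tan, so 221 + 1 = 222.

222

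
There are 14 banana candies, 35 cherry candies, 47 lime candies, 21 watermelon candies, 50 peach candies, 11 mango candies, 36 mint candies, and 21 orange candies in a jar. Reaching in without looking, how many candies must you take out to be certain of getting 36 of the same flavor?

208

In the worst case we take at most 35 of each flavor, but all 14 banana, all 21 watermelon, all 11 mango, and all 21 orange (fewer than 35), giving 14 + 35 + 35 + 21 + 35 + 11 + 35 + 21 = 207.
One more candy then forces some flavor to 36, so 207 + 1 = 208.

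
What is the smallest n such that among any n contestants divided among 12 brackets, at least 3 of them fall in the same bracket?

25

There are 12 brackets acting as pigeonholes.
With 12 × 2 = 24 contestants we could place exactly 2 in each, with no class reaching 3.
One more forces some class to hold 3, so 24 + 1 = 25.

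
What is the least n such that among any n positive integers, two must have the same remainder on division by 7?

8

Two integers differ by a multiple of 7 exactly when they share a remainder mod 7.
There are 7 residue classes mod 7, so 7 integers can all lie in distinct classes.
One more integer must repeat a residue, giving a difference divisible by 7. So n = 7 + 1 = 8.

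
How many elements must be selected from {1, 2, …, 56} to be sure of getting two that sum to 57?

29

Partition {1, …, 56} into 28 pairs: {1,56}, {2,55}, …, {28,29}.
Choosing 28 integers — say the integers 1 through 28 — takes one from each pair and avoids the property.
Choosing 29 forces two into the same pair by pigeonhole, and those sum to 57. So 29.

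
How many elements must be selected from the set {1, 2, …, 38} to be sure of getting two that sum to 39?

20

Partition {1, …, 38} into 19 pairs: {1,38}, {2,37}, …, {19,20}.
Choosing 19 integers — say the integers 1 through 19 — takes one from each pair and avoids the property.
Choosing 20 forces two into the same pair by pigeonhole, and those sum to 39. So 20.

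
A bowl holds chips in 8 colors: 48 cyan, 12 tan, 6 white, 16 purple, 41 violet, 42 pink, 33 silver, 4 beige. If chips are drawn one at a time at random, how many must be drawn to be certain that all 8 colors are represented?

199

The hardest color to obtain is beige: we could draw every other chip first — 202 − 4 = 198 chips — without a single beige one.
The next draw must be beige, so 198 + 1 = 199.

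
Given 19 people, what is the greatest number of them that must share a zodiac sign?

There are 12 zodiac signs, which serve as the pigeonholes.
If each of the 12 zodiac signs held at most 1, the total would be at most 12 × 1 = 12 < 19, a contradiction.
So at least one holds ⌈19/12⌉ = 2.

2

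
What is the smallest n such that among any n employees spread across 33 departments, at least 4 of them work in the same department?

100

There are 33 departments acting as pigeonholes.
With 33 × 3 = 99 employees we could place exactly 3 in each, with no class reaching 4.
One more forces some class to hold 4, so 99 + 1 = 100.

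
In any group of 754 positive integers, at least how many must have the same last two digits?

8

There are 100 possible two-digit endings, which serve as the pigeonholes.
If each of the 100 possible two-digit endings held at most 7, the total would be at most 100 × 7 = 700 < 754, a contradiction.
So at least one holds ⌈754/100⌉ = 8.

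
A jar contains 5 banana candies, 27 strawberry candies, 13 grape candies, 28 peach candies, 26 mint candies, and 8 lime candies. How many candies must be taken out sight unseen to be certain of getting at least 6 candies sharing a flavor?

31

The worst case takes 5 candies of each flavor without reaching 6 of any: 6 × 5 = 30.
The next candy must bring some flavor to 6, so 30 + 1 = 31.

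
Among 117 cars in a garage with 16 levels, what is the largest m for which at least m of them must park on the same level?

8

The 117 cars fall into 16 levels.
If each of the 16 levels held at most 7, the total would be at most 16 × 7 = 112 < 117, a contradiction.
So at least one holds ⌈117/16⌉ = 8.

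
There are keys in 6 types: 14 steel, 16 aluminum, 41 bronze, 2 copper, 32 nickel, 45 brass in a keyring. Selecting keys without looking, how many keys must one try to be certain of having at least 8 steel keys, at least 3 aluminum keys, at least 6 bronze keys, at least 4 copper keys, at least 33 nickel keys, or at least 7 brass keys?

The worst case stops just short of every target: 7 steel, 2 aluminum, 5 bronze, all 2 copper, 32 nickel, 6 brass — 7 + 2 + 5 + 2 + 32 + 6 = 54 keys.
One more key must push some type to its target, so 54 + 1 = 55.

55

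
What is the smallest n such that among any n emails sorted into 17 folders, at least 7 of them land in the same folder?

103

There are 17 folders acting as pigeonholes.
With 17 × 6 = 102 emails we could place exactly 6 in each, with no class reaching 7.
One more forces some class to hold 7, so 102 + 1 = 103.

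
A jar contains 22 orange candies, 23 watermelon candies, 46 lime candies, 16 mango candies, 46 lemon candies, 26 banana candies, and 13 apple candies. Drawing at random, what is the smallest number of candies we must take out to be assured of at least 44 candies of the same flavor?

187

In the worst case we take at most 43 of each flavor, but all 22 orange, all 23 watermelon, all 16 mango, all 26 banana, and all 13 apple (fewer than 43), giving 22 + 23 + 43 + 16 + 43 + 26 + 13 = 186.
One more candy then forces some flavor to 44, so 186 + 1 = 187.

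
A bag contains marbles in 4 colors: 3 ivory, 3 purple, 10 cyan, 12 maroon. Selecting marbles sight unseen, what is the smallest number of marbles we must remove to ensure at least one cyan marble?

19

The worst case draws every non-cyan marble first: 3 + 3 + 12 = 18.
The next draw is then forced to be cyan, giving 18 + 1 = 19.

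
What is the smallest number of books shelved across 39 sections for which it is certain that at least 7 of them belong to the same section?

235

There are 39 sections acting as pigeonholes.
With 39 × 6 = 234 books we could place exactly 6 in each, with no class reaching 7.
One more forces some class to hold 7, so 234 + 1 = 235.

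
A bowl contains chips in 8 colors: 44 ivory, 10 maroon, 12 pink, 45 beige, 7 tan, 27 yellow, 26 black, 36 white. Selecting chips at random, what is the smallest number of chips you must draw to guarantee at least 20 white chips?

To avoid white chips as long as possible, exhaust the other 7 colors first.
The worst case draws every non-white chip first: 44 + 10 + 12 + 45 + 7 + 27 + 26 = 171.
The next 20 draws are then forced to be white, giving 171 + 20 = 191.

191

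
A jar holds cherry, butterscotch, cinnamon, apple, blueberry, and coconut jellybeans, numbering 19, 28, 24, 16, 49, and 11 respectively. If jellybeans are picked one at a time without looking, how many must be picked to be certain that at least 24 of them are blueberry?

122

To avoid blueberry jellybeans as long as possible, exhaust the other 5 flavors first.
The worst case draws every non-blueberry jellybean first: 19 + 28 + 24 + 16 + 11 = 98.
The next 24 draws are then forced to be blueberry, giving 98 + 24 = 122.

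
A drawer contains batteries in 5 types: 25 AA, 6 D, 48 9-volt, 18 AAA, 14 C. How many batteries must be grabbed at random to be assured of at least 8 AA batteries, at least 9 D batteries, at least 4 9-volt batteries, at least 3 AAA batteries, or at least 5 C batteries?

23

Each of the 5 types has its own threshold; avoid all of them simultaneously.
The worst case stops just short of every target: 7 AA, all 6 D, 3 9-volt, 2 AAA, 4 C — 7 + 6 + 3 + 2 + 4 = 22 batteries.
One more battery must push some type to its target, so 22 + 1 = 23.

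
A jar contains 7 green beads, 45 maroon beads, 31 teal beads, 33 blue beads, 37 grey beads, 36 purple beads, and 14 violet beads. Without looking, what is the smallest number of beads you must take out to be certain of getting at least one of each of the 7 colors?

The hardest color to obtain is green: we could draw every other bead first — 203 − 7 = 196 beads — without a single green one.
The next draw must be green, so 196 + 1 = 197.

197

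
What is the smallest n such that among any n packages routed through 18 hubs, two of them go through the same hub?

19

There are 18 hubs acting as pigeonholes.
With 18 packages we could place one in each, avoiding any repeat.
One more forces some class to hold 2, so 18 + 1 = 19.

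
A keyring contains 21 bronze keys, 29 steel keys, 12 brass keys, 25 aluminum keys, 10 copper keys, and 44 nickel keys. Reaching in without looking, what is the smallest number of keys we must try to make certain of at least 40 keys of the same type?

Treat the 6 types as pigeonholes.
In the worst case we take at most 39 of each type, but all 21 bronze, all 29 steel, all 12 brass, all 25 aluminum, and all 10 copper (fewer than 39), giving 21 + 29 + 12 + 25 + 10 + 39 = 136.
One more key then forces some type to 40, so 136 + 1 = 137.

137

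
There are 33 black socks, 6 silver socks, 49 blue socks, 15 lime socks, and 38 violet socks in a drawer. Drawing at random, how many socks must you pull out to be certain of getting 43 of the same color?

135

In the worst case we take at most 42 of each color, but all 33 black, all 6 silver, all 15 lime, and all 38 violet (fewer than 42), giving 33 + 6 + 42 + 15 + 38 = 134.
One more sock then forces some color to 43, so 134 + 1 = 135.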